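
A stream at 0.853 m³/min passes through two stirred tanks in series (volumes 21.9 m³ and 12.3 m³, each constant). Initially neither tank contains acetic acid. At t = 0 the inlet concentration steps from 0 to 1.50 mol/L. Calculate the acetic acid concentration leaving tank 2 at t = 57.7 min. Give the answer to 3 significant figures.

1.17 mol/L

Time constants: τᵢ = Vᵢ/Q for each well-mixed tank.
τ₁ = 21.9/0.853 = 25.674 min; τ₂ = 12.3/0.853 = 14.420 min.
Solving the cascade with C₁(0)=C₂(0)=0 gives C₂(t) = C_in[1 − (τ₁ e^(−t/τ₁) − τ₂ e^(−t/τ₂))/(τ₁ − τ₂)].
At t = 57.7: e^(−t/τ₁) = 0.10567, e^(−t/τ₂) = 0.018289.
C₂ = 1.50·[1 − (25.674·0.10567 − 14.420·0.018289)/(11.254)] = 1.50·0.78236 = 1.1735 mol/L.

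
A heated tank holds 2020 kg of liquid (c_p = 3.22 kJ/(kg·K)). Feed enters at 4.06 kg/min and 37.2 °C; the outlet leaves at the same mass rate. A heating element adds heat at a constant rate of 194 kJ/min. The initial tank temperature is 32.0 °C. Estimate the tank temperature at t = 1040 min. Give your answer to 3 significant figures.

M c_p dT/dt = ṁ c_p (T_in − T) + Q̇.
τ = M/ṁ = 497.54 min; T_ss = T_in + Q̇/(ṁ c_p) = 37.2 + 194/(4.06·3.22) = 52.040 °C.
Solution: T(t) = T_ss + (T₀ − T_ss) e^(−t/τ).
T(1040) = 52.040 + (-20.040)·e^(−1040/497.54) = 52.040 + (-20.040)·0.12365 = 49.562 °C.

49.6 °C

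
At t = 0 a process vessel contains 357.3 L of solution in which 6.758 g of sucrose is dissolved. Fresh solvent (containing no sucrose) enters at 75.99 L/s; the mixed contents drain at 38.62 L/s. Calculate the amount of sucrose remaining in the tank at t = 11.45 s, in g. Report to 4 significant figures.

Let m(t) be the amount of sucrose. Volume: V(t) = V₀ + (Q_in − Q_out) t = 357.3 + 37.3700 t; V(11.45) = 785.187 L.
Solute balance: dm/dt = 0 − Q_out C = −Q_out m/V(t).
Separate: dm/m = −Q_out dt/V(t) ⇒ ln(m/m₀) = −(Q_out/(Q_in−Q_out)) ln(V/V₀).
m = m₀ (V₀/V)^(Q_out/(Q_in−Q_out)) = 6.758 × (357.3/785.187)^(1.03345) = 2.99530 g.

2.995 g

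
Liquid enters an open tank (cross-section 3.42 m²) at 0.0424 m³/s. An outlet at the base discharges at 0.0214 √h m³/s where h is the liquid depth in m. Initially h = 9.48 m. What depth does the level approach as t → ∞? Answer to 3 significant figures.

Volume balance on the tank: A dh/dt = Q_in − 0.0214 √h. At steady state dh/dt = 0:
Q_in = 0.0214 √h_ss ⇒ √h_ss = 0.0424/0.0214 = 1.9813.
h_ss = 1.9813² = 3.9256 m. (Since h₀ = 9.48 m > h_ss, the level will fall toward this value.)

3.93 m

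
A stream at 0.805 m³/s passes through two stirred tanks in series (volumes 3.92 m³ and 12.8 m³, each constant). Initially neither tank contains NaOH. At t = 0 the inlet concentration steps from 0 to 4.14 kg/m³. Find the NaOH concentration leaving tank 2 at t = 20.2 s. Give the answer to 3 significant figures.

2.49 kg/m³

Time constants: τᵢ = Vᵢ/Q for each well-mixed tank.
τ₁ = 3.92/0.805 = 4.8696 s; τ₂ = 12.8/0.805 = 15.901 s.
Solving the cascade with C₁(0)=C₂(0)=0 gives C₂(t) = C_in[1 − (τ₁ e^(−t/τ₁) − τ₂ e^(−t/τ₂))/(τ₁ − τ₂)].
At t = 20.2: e^(−t/τ₁) = 0.015793, e^(−t/τ₂) = 0.28072.
C₂ = 4.14·[1 − (4.8696·0.015793 − 15.901·0.28072)/(-11.031)] = 4.14·0.60233 = 2.4936 kg/m³.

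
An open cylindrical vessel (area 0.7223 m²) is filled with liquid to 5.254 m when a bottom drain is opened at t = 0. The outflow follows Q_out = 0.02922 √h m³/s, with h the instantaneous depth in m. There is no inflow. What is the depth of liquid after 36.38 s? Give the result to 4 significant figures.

2.422 m

With no inflow, A dh/dt = −0.02922 √h.
Separate and integrate: 2(√h − √h₀) = −(0.02922/A) t.
√h = √5.254 − 0.02922·36.38/(2·0.7223) = 2.29216 − 0.735860 = 1.55630.
h = 1.55630² = 2.42207 m.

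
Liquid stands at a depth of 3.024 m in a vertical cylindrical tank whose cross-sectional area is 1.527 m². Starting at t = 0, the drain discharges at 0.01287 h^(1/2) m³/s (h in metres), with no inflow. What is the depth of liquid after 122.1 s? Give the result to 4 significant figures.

A dh/dt = −Q_out = −0.01287 √h.
This is separable: 2 d(√h)/dt = −0.01287/A, so √h = √h₀ − (0.01287/(2A)) t.
√h = √3.024 − 0.01287·122.1/(2·1.527) = 1.73897 − 0.514547 = 1.22442.
h = 1.22442² = 1.49920 m.

1.499 m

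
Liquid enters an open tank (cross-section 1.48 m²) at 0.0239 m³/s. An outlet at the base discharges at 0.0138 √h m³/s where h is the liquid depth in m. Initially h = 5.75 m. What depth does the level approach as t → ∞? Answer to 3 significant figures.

Level balance: A dh/dt = 0.0239 − 0.0138 √h. Setting dh/dt = 0:
Q_in = 0.0138 √h_ss ⇒ √h_ss = 0.0239/0.0138 = 1.7319.
h_ss = 1.7319² = 2.9994 m. (Since h₀ = 5.75 m > h_ss, the level will fall toward this value.)

3.00 m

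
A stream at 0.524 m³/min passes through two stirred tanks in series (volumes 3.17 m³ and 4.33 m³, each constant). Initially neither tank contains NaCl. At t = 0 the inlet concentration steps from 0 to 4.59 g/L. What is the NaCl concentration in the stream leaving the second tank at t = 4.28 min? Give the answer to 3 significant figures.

Time constants: τᵢ = Vᵢ/Q for each well-mixed tank.
τ₁ = 3.17/0.524 = 6.0496 min; τ₂ = 4.33/0.524 = 8.2634 min.
Solving the cascade with C₁(0)=C₂(0)=0 gives C₂(t) = C_in[1 − (τ₁ e^(−t/τ₁) − τ₂ e^(−t/τ₂))/(τ₁ − τ₂)].
At t = 4.28: e^(−t/τ₁) = 0.49288, e^(−t/τ₂) = 0.59574.
C₂ = 4.59·[1 − (6.0496·0.49288 − 8.2634·0.59574)/(-2.2137)] = 4.59·0.12317 = 0.56537 g/L.

0.565 g/L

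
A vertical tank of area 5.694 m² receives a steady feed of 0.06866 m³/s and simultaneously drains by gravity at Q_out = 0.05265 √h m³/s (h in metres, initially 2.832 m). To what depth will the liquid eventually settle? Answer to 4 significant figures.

Accumulation of liquid (constant cross-section A): A dh/dt = Q_in − 0.05265 √h. At steady state dh/dt = 0:
Q_in = 0.05265 √h_ss ⇒ √h_ss = 0.06866/0.05265 = 1.30408.
h_ss = 1.30408² = 1.70063 m. (Since h₀ = 2.832 m > h_ss, the level will fall toward this value.)

1.701 m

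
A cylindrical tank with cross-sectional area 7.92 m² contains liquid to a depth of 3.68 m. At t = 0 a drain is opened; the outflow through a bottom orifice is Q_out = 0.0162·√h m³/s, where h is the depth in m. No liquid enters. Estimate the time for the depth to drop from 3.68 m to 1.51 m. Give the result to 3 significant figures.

674 s

A dh/dt = −Q_out = −0.0162 √h.
Separate and integrate: 2(√h − √h₀) = −(0.0162/A) t.
t = 2A(√h₀ − √h)/0.0162 = 2·7.92·(√3.68 − √1.51)/0.0162
  = 15.840 × (1.9183 − 1.2288) / 0.0162 = 674.19 s.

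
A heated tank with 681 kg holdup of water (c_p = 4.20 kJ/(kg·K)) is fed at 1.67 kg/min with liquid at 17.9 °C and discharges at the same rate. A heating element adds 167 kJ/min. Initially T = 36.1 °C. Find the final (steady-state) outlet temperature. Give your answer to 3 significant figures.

41.7 °C

First-law balance (no shaft work): M c_p dT/dt = ṁ c_p (T_in − T) + 167.
At steady state dT/dt = 0 ⇒ T_ss = T_in + Q̇/(ṁ c_p) = 17.9 + 167/(1.67·4.20) = 41.710 °C.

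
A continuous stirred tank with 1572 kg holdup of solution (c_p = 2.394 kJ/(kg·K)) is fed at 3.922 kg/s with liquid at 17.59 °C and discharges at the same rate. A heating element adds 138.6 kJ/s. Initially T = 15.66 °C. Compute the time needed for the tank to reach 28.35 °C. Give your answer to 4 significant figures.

Energy balance: M c_p dT/dt = ṁ c_p (T_in − T) + 138.6.
τ = M/ṁ = 400.816 s; T_ss = T_in + Q̇/(ṁ c_p) = 32.3515 °C.
T(t) = T_ss + (T₀ − T_ss) e^(−t/τ). Set T = 28.35:
e^(−t/τ) = (28.35 − 32.3515)/(15.66 − 32.3515) = 0.239734
t = −400.816 · ln(0.239734) = 572.455 s.

572.5 s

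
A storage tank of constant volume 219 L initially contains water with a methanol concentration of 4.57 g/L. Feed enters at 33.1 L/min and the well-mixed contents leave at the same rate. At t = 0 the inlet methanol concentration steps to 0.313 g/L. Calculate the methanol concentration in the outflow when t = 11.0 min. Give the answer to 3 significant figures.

Accumulation = in − out for the solute gives V dC/dt = Q(C_in − C).
Time constant τ = V/Q = 219/33.1 = 6.6163 min.
Solution: C(t) = C_in + (C₀ − C_in) e^(−t/τ).
C(11.0) = 0.313 + (4.57 − 0.313)·e^(−11.0/6.6163) = 0.313 + (4.2570)·0.18965 = 1.1204 g/L.

1.12 g/L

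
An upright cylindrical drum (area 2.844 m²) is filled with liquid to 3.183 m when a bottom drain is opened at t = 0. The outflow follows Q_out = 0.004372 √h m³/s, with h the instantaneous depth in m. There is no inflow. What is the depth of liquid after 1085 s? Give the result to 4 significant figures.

0.9027 m

A dh/dt = −Q_out = −0.004372 √h.
∫ h^(−1/2) dh = −(0.004372/A) ∫ dt, giving 2√h = 2√h₀ − (0.004372/A) t.
√h = √3.183 − 0.004372·1085/(2·2.844) = 1.78410 − 0.833970 = 0.950127.
h = 0.950127² = 0.902741 m.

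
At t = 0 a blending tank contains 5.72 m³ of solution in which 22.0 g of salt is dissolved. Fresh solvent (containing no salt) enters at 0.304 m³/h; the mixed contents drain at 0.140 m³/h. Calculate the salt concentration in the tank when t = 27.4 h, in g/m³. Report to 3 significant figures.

Let m(t) be the amount of salt. Volume: V(t) = V₀ + (Q_in − Q_out) t = 5.72 + 0.16400 t; V(27.4) = 10.214 m³.
Solute balance: dm/dt = 0 − Q_out C = −Q_out m/V(t).
Separate: dm/m = −Q_out dt/V(t) ⇒ ln(m/m₀) = −(Q_out/(Q_in−Q_out)) ln(V/V₀).
m = m₀ (V₀/V)^(Q_out/(Q_in−Q_out)) = 22.0 × (5.72/10.214)^(0.85366) = 13.412 g.
C = m/V = 13.412/10.214 = 1.3131 g/m³.

1.31 g/m³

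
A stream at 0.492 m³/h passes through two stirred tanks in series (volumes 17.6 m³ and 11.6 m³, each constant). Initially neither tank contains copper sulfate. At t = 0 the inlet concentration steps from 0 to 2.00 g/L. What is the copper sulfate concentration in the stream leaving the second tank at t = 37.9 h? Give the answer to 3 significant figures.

0.741 g/L

Time constants: τᵢ = Vᵢ/Q for each well-mixed tank.
τ₁ = 17.6/0.492 = 35.772 h; τ₂ = 11.6/0.492 = 23.577 h.
Solving the cascade with C₁(0)=C₂(0)=0 gives C₂(t) = C_in[1 − (τ₁ e^(−t/τ₁) − τ₂ e^(−t/τ₂))/(τ₁ − τ₂)].
At t = 37.9: e^(−t/τ₁) = 0.34664, e^(−t/τ₂) = 0.20039.
C₂ = 2.00·[1 − (35.772·0.34664 − 23.577·0.20039)/(12.195)] = 2.00·0.37062 = 0.74124 g/L.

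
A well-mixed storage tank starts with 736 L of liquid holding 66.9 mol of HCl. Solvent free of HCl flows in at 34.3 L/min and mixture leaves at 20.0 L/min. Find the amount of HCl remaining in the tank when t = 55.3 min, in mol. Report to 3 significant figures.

Total volume: dV/dt = Q_in − Q_out = 14.300 L/min, so V(t) = 736 + 14.300 t and V(55.3) = 1526.8 L.
No HCl enters, so dm/dt = −Q_out · (m/V).
dm/m = −Q_out dt/(V₀ + 14.300 t); integrating gives ln(m/m₀) = −(Q_out/(Q_in−Q_out)) ln(V/V₀).
m = m₀ (V₀/V)^(Q_out/(Q_in−Q_out)) = 66.9 × (736/1526.8)^(1.3986) = 24.111 mol.

24.1 mol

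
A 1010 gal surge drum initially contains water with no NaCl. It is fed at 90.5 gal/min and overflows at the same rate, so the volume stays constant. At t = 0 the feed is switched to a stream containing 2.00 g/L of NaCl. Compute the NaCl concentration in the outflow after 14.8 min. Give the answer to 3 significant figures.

Accumulation = in − out for the solute gives V dC/dt = Q(C_in − C).
Rewrite as dC/dt + C/τ = C_in/τ, τ = V/Q = 11.160 min.
C approaches C_in exponentially: C(t) = C_in + (C₀ − C_in) e^(−t/τ).
C(14.8) = 2.00 + (0 − 2.00)·e^(−14.8/11.160) = 2.00 + (-2.0000)·0.26550 = 1.4690 g/L.

1.47 g/L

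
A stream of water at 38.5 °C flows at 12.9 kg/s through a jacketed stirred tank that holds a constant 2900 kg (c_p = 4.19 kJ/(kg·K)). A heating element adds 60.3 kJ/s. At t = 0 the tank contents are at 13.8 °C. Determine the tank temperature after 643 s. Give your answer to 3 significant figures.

38.1 °C

Unsteady energy balance on the tank contents: M c_p dT/dt = ṁ c_p (T_in − T) + 60.3.
Rearrange: dT/dt = (T_ss − T)/τ with τ = M/ṁ = 224.81 s and T_ss = T_in + Q̇/(ṁ c_p) = 39.616 °C.
This is linear first-order; T(t) = T_ss + (T₀ − T_ss) e^(−t/τ).
T(643) = 39.616 + (-25.816)·e^(−643/224.81) = 39.616 + (-25.816)·0.057255 = 38.138 °C.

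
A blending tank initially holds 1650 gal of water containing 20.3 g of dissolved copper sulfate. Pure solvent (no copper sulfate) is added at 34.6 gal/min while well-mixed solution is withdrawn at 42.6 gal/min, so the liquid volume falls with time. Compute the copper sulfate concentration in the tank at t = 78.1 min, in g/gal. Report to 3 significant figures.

Let m(t) be the amount of copper sulfate. Volume: V(t) = V₀ + (Q_in − Q_out) t = 1650 − 8.0000 t; V(78.1) = 1025.2 gal.
Solute balance: dm/dt = 0 − Q_out C = −Q_out m/V(t).
dm/m = −Q_out dt/(V₀ − 8.0000 t); integrating gives ln(m/m₀) = −(Q_out/(Q_in−Q_out)) ln(V/V₀).
m = m₀ (V₀/V)^(Q_out/(Q_in−Q_out)) = 20.3 × (1650/1025.2)^(-5.3250) = 1.6105 g.
C = m/V = 1.6105/1025.2 = 0.0015709 g/gal.

0.00157 g/gal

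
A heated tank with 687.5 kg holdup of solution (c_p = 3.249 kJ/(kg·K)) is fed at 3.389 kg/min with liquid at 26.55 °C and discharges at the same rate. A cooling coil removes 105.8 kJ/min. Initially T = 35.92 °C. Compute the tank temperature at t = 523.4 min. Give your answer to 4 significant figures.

18.38 °C

M c_p dT/dt = ṁ c_p (T_in − T) − Q̇.
τ = M/ṁ = 202.862 min; T_ss = T_in − Q̇/(ṁ c_p) = 26.55 − 105.8/(3.389·3.249) = 16.9413 °C.
T approaches T_ss exponentially: T(t) = T_ss + (T₀ − T_ss) e^(−t/τ).
T(523.4) = 16.9413 + (18.9787)·e^(−523.4/202.862) = 16.9413 + (18.9787)·0.0757682 = 18.3793 °C.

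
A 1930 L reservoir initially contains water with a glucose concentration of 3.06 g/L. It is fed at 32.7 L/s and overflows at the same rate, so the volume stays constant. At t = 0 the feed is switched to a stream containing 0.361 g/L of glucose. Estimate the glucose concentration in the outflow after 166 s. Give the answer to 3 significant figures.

0.523 g/L

Species balance on the tank: V dC/dt = Q(C_in − C).
Time constant τ = V/Q = 1930/32.7 = 59.021 s.
Integrating: C(t) = C_in + (C₀ − C_in) e^(−t/τ).
C(166) = 0.361 + (3.06 − 0.361)·e^(−166/59.021) = 0.361 + (2.6990)·0.060052 = 0.52308 g/L.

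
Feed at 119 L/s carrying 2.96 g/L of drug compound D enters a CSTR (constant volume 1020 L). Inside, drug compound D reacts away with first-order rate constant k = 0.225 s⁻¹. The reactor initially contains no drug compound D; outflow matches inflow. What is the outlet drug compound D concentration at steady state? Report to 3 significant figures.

1.01 g/L

Species balance: V dC/dt = Q C_in − Q C − k V C.
At steady state: 0 = Q C_in − (Q + kV) C_ss, so C_ss = Q C_in/(Q + kV).
C_ss = 119·2.96/(119 + 0.225·1020) = 352.24/348.50 = 1.0107 g/L.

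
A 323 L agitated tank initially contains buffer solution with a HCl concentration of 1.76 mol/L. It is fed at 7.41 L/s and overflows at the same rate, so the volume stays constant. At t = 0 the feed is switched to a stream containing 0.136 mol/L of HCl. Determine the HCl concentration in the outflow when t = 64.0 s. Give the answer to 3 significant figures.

0.510 mol/L

Accumulation = in − out for the solute gives V dC/dt = Q(C_in − C).
So dC/dt = (C_in − C)/τ with τ = V/Q = 323/7.41 = 43.590 s.
Solution: C(t) = C_in + (C₀ − C_in) e^(−t/τ).
C(64.0) = 0.136 + (1.76 − 0.136)·e^(−64.0/43.590) = 0.136 + (1.6240)·0.23033 = 0.51006 mol/L.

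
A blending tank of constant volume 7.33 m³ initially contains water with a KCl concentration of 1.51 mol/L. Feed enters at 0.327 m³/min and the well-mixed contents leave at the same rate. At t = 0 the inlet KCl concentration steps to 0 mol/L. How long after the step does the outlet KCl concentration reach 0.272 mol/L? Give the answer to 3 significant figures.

38.4 min

Unsteady species balance (constant V, well mixed): V dC/dt = Q(C_in − C), so τ = V/Q = 22.416 min.
C(t) = C_in + (C₀ − C_in) e^(−t/τ). Set C = 0.272 and solve for t:
e^(−t/τ) = (C − C_in)/(C₀ − C_in) = (0.272 − 0)/(1.51 − 0) = 0.18013
t = −τ ln(…) = 22.416 × 1.7141 = 38.422 min.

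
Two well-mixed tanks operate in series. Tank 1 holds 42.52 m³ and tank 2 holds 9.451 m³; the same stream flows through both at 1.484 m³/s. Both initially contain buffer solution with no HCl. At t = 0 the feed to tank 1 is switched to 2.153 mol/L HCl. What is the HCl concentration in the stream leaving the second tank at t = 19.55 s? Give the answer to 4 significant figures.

0.7823 mol/L

Time constants: τᵢ = Vᵢ/Q for each well-mixed tank.
τ₁ = 42.52/1.484 = 28.6523 s; τ₂ = 9.451/1.484 = 6.36860 s.
Solving the cascade with C₁(0)=C₂(0)=0 gives C₂(t) = C_in[1 − (τ₁ e^(−t/τ₁) − τ₂ e^(−t/τ₂))/(τ₁ − τ₂)].
At t = 19.55: e^(−t/τ₁) = 0.505444, e^(−t/τ₂) = 0.0464328.
C₂ = 2.153·[1 − (28.6523·0.505444 − 6.36860·0.0464328)/(22.2837)] = 2.153·0.363373 = 0.782342 mol/L.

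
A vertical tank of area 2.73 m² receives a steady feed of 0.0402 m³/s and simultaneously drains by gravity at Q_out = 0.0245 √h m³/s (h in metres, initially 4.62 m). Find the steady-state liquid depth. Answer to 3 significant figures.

2.69 m

Accumulation of liquid (constant cross-section A): A dh/dt = Q_in − 0.0245 √h. At steady state dh/dt = 0:
Q_in = 0.0245 √h_ss ⇒ √h_ss = 0.0402/0.0245 = 1.6408.
h_ss = 1.6408² = 2.6923 m. (Since h₀ = 4.62 m > h_ss, the level will fall toward this value.)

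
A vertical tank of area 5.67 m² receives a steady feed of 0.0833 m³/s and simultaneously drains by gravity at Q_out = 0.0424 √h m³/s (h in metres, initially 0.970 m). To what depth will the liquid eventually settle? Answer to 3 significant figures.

A dh/dt = Q_in − 0.0424 √h. Steady state requires inflow = outflow:
Q_in = 0.0424 √h_ss ⇒ √h_ss = 0.0833/0.0424 = 1.9646.
h_ss = 1.9646² = 3.8597 m. (Since h₀ = 0.970 m < h_ss, the level will rise toward this value.)

3.86 m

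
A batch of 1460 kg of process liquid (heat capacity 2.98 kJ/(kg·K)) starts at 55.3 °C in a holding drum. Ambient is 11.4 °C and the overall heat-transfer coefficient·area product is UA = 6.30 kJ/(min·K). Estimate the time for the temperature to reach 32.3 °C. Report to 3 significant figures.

Lumped-capacitance energy balance: M c_p dT/dt = UA(T_amb − T).
τ = M c_p/UA = 690.60 min; T_ss = T_amb = 11.400 °C.
T(t) = T_ss + (T₀ − T_ss)e^(−t/τ); set T = 32.3:
t = −τ ln[(T − T_ss)/(T₀ − T_ss)] = −690.60 · ln(0.47608) = 512.54 min.

513 min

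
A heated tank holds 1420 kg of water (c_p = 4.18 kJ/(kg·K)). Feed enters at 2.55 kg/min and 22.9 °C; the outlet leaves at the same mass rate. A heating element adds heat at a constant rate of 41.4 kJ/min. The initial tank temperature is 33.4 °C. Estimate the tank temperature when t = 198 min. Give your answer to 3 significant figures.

31.4 °C

M c_p dT/dt = ṁ c_p (T_in − T) + Q̇.
τ = M/ṁ = 556.86 min; T_ss = T_in + Q̇/(ṁ c_p) = 22.9 + 41.4/(2.55·4.18) = 26.784 °C.
Solution: T(t) = T_ss + (T₀ − T_ss) e^(−t/τ).
T(198) = 26.784 + (6.6160)·e^(−198/556.86) = 26.784 + (6.6160)·0.70078 = 31.420 °C.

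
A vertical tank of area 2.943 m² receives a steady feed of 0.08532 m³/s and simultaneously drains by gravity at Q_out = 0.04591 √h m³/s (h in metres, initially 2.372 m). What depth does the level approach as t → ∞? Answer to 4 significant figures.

3.454 m

Level balance: A dh/dt = 0.08532 − 0.04591 √h. Setting dh/dt = 0:
Q_in = 0.04591 √h_ss ⇒ √h_ss = 0.08532/0.04591 = 1.85842.
h_ss = 1.85842² = 3.45372 m. (Since h₀ = 2.372 m < h_ss, the level will rise toward this value.)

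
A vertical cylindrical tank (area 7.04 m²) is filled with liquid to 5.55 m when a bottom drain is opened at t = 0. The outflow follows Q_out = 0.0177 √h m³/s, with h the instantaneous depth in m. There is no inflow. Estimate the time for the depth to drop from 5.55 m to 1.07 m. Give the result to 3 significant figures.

1050 s

A dh/dt = −Q_out = −0.0177 √h.
∫ h^(−1/2) dh = −(0.0177/A) ∫ dt, giving 2√h = 2√h₀ − (0.0177/A) t.
t = 2A(√h₀ − √h)/0.0177 = 2·7.04·(√5.55 − √1.07)/0.0177
  = 14.080 × (2.3558 − 1.0344) / 0.0177 = 1051.2 s.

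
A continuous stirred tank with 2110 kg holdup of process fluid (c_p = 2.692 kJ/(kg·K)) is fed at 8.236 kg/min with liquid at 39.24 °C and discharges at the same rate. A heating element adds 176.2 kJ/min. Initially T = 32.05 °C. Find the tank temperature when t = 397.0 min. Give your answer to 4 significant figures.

First-law balance (no shaft work): M c_p dT/dt = ṁ c_p (T_in − T) + 176.2.
Rearrange: dT/dt = (T_ss − T)/τ with τ = M/ṁ = 256.192 min and T_ss = T_in + Q̇/(ṁ c_p) = 47.1872 °C.
T approaches T_ss exponentially: T(t) = T_ss + (T₀ − T_ss) e^(−t/τ).
T(397.0) = 47.1872 + (-15.1372)·e^(−397.0/256.192) = 47.1872 + (-15.1372)·0.212329 = 43.9731 °C.

43.97 °C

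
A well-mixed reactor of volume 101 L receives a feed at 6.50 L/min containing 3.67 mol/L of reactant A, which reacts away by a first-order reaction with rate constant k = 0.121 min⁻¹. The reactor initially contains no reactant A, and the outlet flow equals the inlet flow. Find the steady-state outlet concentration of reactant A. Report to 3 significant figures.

1.27 mol/L

Species balance: V dC/dt = Q C_in − Q C − k V C.
Steady state (dC/dt = 0): C_ss = Q C_in/(Q + kV) = C_in/(1 + kV/Q).
C_ss = 6.50·3.67/(6.50 + 0.121·101) = 23.855/18.721 = 1.2742 mol/L.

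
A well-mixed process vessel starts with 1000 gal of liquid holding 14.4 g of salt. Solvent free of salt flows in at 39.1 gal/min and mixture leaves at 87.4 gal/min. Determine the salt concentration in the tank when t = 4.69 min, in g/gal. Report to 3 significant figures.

Let m(t) be the amount of salt. Volume: V(t) = V₀ + (Q_in − Q_out) t = 1000 − 48.300 t; V(4.69) = 773.47 gal.
Species balance (pure solvent in): dm/dt = −Q_out · m/V(t).
Separate: dm/m = −Q_out dt/V(t) ⇒ ln(m/m₀) = −(Q_out/(Q_in−Q_out)) ln(V/V₀).
m = m₀ (V₀/V)^(Q_out/(Q_in−Q_out)) = 14.4 × (1000/773.47)^(-1.8095) = 9.0469 g.
C = m/V = 9.0469/773.47 = 0.011697 g/gal.

0.0117 g/gal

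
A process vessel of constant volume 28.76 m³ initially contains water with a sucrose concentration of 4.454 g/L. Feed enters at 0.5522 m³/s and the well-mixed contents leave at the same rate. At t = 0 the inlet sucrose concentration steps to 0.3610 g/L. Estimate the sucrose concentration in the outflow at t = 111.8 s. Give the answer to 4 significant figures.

0.8394 g/L

Mass balance on the solute (V constant): V dC/dt = Q(C_in − C).
Rewrite as dC/dt + C/τ = C_in/τ, τ = V/Q = 52.0826 s.
Solution: C(t) = C_in + (C₀ − C_in) e^(−t/τ).
C(111.8) = 0.3610 + (4.454 − 0.3610)·e^(−111.8/52.0826) = 0.3610 + (4.09300)·0.116882 = 0.839398 g/L.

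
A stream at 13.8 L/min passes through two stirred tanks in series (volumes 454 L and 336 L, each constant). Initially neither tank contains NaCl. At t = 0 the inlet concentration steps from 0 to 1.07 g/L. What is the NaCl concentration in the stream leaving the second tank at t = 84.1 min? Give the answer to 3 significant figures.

Time constants: τᵢ = Vᵢ/Q for each well-mixed tank.
τ₁ = 454/13.8 = 32.899 min; τ₂ = 336/13.8 = 24.348 min.
Tank 1: C₁ = C_in(1 − e^(−t/τ₁)). Tank 2 (τ₁ ≠ τ₂): C₂ = C_in[1 − (τ₁ e^(−t/τ₁) − τ₂ e^(−t/τ₂))/(τ₁ − τ₂)].
At t = 84.1: e^(−t/τ₁) = 0.077588, e^(−t/τ₂) = 0.031616.
C₂ = 1.07·[1 − (32.899·0.077588 − 24.348·0.031616)/(8.5507)] = 1.07·0.79151 = 0.84691 g/L.

0.847 g/L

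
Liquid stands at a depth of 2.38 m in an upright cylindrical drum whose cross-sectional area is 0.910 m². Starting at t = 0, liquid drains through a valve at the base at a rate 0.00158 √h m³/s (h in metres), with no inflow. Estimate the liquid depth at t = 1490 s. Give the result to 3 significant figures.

Unsteady balance on liquid volume: A dh/dt = −0.00158 √h.
∫ h^(−1/2) dh = −(0.00158/A) ∫ dt, giving 2√h = 2√h₀ − (0.00158/A) t.
√h = √2.38 − 0.00158·1490/(2·0.910) = 1.5427 − 1.2935 = 0.24921.
h = 0.24921² = 0.062105 m.

0.0621 m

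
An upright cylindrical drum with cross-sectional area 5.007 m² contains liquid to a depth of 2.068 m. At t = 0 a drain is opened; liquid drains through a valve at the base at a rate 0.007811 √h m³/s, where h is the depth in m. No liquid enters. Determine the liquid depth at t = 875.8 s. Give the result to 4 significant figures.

0.5699 m

With no inflow, A dh/dt = −0.007811 √h.
Separate and integrate: 2(√h − √h₀) = −(0.007811/A) t.
√h = √2.068 − 0.007811·875.8/(2·5.007) = 1.43805 − 0.683131 = 0.754923.
h = 0.754923² = 0.569909 m.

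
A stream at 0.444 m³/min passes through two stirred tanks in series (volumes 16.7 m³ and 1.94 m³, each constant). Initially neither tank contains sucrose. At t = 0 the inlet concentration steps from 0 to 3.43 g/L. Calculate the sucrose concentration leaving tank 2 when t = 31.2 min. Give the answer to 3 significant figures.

1.74 g/L

Species balance on tank i: dCᵢ/dt = (Cᵢ₋₁ − Cᵢ)/τᵢ with τᵢ = Vᵢ/Q.
τ₁ = 16.7/0.444 = 37.613 min; τ₂ = 1.94/0.444 = 4.3694 min.
Tank 1: C₁ = C_in(1 − e^(−t/τ₁)). Tank 2 (τ₁ ≠ τ₂): C₂ = C_in[1 − (τ₁ e^(−t/τ₁) − τ₂ e^(−t/τ₂))/(τ₁ − τ₂)].
At t = 31.2: e^(−t/τ₁) = 0.43626, e^(−t/τ₂) = 0.00079226.
C₂ = 3.43·[1 − (37.613·0.43626 − 4.3694·0.00079226)/(33.243)] = 3.43·0.50650 = 1.7373 g/L.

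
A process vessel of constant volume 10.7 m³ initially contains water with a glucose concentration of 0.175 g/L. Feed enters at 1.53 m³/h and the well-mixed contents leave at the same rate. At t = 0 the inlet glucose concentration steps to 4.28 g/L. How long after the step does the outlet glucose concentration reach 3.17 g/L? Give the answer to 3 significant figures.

9.15 h

Species balance: V dC/dt = Q(C_in − C) ⇒ τ = V/Q = 6.9935 h.
C(t) = C_in + (C₀ − C_in) e^(−t/τ). Set C = 3.17 and solve for t:
e^(−t/τ) = (C − C_in)/(C₀ − C_in) = (3.17 − 4.28)/(0.175 − 4.28) = 0.27040
t = −τ ln(…) = 6.9935 × 1.3078 = 9.1464 h.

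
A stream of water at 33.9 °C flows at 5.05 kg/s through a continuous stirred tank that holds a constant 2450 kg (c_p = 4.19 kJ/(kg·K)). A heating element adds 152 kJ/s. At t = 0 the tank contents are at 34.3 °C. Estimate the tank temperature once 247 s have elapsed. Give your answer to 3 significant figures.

37.0 °C

Energy balance: M c_p dT/dt = ṁ c_p (T_in − T) + 152.
Rearrange: dT/dt = (T_ss − T)/τ with τ = M/ṁ = 485.15 s and T_ss = T_in + Q̇/(ṁ c_p) = 41.084 °C.
This is linear first-order; T(t) = T_ss + (T₀ − T_ss) e^(−t/τ).
T(247) = 41.084 + (-6.7835)·e^(−247/485.15) = 41.084 + (-6.7835)·0.60102 = 37.006 °C.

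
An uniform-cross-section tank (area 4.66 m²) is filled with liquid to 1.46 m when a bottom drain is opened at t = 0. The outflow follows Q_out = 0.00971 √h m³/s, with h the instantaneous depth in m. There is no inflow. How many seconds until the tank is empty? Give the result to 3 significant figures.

Accumulation of liquid (constant cross-section A): A dh/dt = −0.00971 √h.
This is separable: 2 d(√h)/dt = −0.00971/A, so √h = √h₀ − (0.00971/(2A)) t.
Tank is empty when √h = 0: t_empty = 2A√h₀/0.00971.
t_empty = 2·4.66·√1.46/0.00971 = 9.3200·1.2083/0.00971 = 1159.8 s.

1160 s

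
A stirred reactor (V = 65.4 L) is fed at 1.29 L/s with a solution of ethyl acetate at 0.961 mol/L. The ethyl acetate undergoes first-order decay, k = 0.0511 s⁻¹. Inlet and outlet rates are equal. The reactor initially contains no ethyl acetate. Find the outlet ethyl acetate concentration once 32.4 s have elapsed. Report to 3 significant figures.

0.241 mol/L

V dC/dt = Q(C_in − C) − k V C.
dC/dt = (Q/V) C_in − (Q/V + k) C; effective rate a = Q/V + k = 0.019725 + 0.0511 = 0.070825 s⁻¹.
C_ss = Q C_in/(Q + kV) = 0.26764 mol/L; C(t) = C_ss + (C₀ − C_ss) e^(−a t).
C(32.4) = 0.26764 + (-0.26764)·e^(−0.070825·32.4) = 0.26764 + (-0.26764)·0.10079 = 0.24066 mol/L.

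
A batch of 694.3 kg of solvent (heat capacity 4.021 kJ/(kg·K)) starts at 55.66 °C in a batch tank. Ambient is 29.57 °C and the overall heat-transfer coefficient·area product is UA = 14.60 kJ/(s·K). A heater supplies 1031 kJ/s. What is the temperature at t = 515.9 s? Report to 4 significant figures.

97.19 °C

Energy balance: M c_p dT/dt = −UA(T − T_amb) + Q̇.
dT/dt = (T_ss − T)/τ with T_ss = T_amb + Q̇/UA = 29.57 + 1031/14.60 = 100.186 °C, τ = M c_p/UA = 694.3·4.021/14.60 = 191.218 s.
Integrating: T(t) = T_ss + (T₀ − T_ss) e^(−t/τ).
T(515.9) = 100.186 + (-44.5264)·0.0673421 = 97.1879 °C.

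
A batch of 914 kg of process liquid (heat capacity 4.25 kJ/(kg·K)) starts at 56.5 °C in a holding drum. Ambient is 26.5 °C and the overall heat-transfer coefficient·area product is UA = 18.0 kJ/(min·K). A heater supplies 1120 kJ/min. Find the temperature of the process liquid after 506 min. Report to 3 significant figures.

85.6 °C

M c_p dT/dt = −UA(T − T_amb) + Q̇.
dT/dt = (T_ss − T)/τ with T_ss = T_amb + Q̇/UA = 26.5 + 1120/18.0 = 88.722 °C, τ = M c_p/UA = 914·4.25/18.0 = 215.81 min.
Integrating: T(t) = T_ss + (T₀ − T_ss) e^(−t/τ).
T(506) = 88.722 + (-32.222)·0.095876 = 85.633 °C.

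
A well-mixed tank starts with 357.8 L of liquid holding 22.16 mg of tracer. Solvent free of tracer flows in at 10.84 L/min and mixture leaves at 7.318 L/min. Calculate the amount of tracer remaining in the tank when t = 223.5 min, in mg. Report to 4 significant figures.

1.977 mg

Let m(t) be the amount of tracer. Volume: V(t) = V₀ + (Q_in − Q_out) t = 357.8 + 3.52200 t; V(223.5) = 1144.97 L.
Solute balance: dm/dt = 0 − Q_out C = −Q_out m/V(t).
dm/m = −Q_out dt/(V₀ + 3.52200 t); integrating gives ln(m/m₀) = −(Q_out/(Q_in−Q_out)) ln(V/V₀).
m = m₀ (V₀/V)^(Q_out/(Q_in−Q_out)) = 22.16 × (357.8/1144.97)^(2.07780) = 1.97681 mg.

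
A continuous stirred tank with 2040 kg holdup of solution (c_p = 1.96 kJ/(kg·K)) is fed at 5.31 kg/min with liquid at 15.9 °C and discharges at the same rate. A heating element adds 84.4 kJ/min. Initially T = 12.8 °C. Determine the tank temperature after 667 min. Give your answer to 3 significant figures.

Heat balance on the well-mixed liquid: M c_p dT/dt = ṁ c_p (T_in − T) + 84.4.
τ = M/ṁ = 384.18 min; T_ss = T_in + Q̇/(ṁ c_p) = 15.9 + 84.4/(5.31·1.96) = 24.009 °C.
This is linear first-order; T(t) = T_ss + (T₀ − T_ss) e^(−t/τ).
T(667) = 24.009 + (-11.209)·e^(−667/384.18) = 24.009 + (-11.209)·0.17620 = 22.034 °C.

22.0 °C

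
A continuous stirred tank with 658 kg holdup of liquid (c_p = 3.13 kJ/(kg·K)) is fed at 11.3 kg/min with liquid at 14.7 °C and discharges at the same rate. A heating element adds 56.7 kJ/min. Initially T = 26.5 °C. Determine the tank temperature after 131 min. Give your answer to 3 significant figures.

M c_p dT/dt = ṁ c_p (T_in − T) + Q̇.
τ = M/ṁ = 58.230 min; T_ss = T_in + Q̇/(ṁ c_p) = 14.7 + 56.7/(11.3·3.13) = 16.303 °C.
Integrating: T(t) = T_ss + (T₀ − T_ss) e^(−t/τ).
T(131) = 16.303 + (10.197)·e^(−131/58.230) = 16.303 + (10.197)·0.10543 = 17.378 °C.

17.4 °C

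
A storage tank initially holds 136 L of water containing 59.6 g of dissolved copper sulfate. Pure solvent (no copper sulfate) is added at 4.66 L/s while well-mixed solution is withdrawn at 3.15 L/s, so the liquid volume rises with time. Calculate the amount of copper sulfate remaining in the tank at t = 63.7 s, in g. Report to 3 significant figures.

Total volume: dV/dt = Q_in − Q_out = 1.5100 L/s, so V(t) = 136 + 1.5100 t and V(63.7) = 232.19 L.
Solute balance: dm/dt = 0 − Q_out C = −Q_out m/V(t).
dm/m = −Q_out dt/(V₀ + 1.5100 t); integrating gives ln(m/m₀) = −(Q_out/(Q_in−Q_out)) ln(V/V₀).
m = m₀ (V₀/V)^(Q_out/(Q_in−Q_out)) = 59.6 × (136/232.19)^(2.0861) = 19.528 g.

19.5 g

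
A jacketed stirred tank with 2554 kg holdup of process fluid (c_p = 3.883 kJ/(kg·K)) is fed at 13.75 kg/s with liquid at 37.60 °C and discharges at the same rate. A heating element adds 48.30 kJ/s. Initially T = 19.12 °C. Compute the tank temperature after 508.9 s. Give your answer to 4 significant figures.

M c_p dT/dt = ṁ c_p (T_in − T) + Q̇.
τ = M/ṁ = 185.745 s; T_ss = T_in + Q̇/(ṁ c_p) = 37.60 + 48.30/(13.75·3.883) = 38.5046 °C.
Integrating: T(t) = T_ss + (T₀ − T_ss) e^(−t/τ).
T(508.9) = 38.5046 + (-19.3846)·e^(−508.9/185.745) = 38.5046 + (-19.3846)·0.0645851 = 37.2527 °C.

37.25 °C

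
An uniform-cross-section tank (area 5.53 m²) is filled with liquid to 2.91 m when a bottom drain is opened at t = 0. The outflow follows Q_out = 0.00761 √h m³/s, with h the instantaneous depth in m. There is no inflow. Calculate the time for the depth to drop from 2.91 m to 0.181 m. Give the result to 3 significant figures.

With no inflow, A dh/dt = −0.00761 √h.
Separate and integrate: 2(√h − √h₀) = −(0.00761/A) t.
t = 2A(√h₀ − √h)/0.00761 = 2·5.53·(√2.91 − √0.181)/0.00761
  = 11.060 × (1.7059 − 0.42544) / 0.00761 = 1860.9 s.

1860 s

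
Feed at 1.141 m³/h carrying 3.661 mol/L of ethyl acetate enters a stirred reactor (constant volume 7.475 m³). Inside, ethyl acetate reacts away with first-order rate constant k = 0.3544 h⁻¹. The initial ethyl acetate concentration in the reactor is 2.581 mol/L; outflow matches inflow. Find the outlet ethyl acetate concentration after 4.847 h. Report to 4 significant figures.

V dC/dt = Q(C_in − C) − k V C.
This is linear with rate a = Q/V + k = 0.507042 h⁻¹.
C_ss = Q C_in/(Q + kV) = 1.10212 mol/L; C(t) = C_ss + (C₀ − C_ss) e^(−a t).
C(4.847) = 1.10212 + (1.47888)·e^(−0.507042·4.847) = 1.10212 + (1.47888)·0.0856374 = 1.22877 mol/L.

1.229 mol/L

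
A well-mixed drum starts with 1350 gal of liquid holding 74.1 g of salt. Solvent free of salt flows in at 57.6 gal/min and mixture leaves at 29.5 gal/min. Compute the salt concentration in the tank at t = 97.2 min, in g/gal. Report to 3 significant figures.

0.00568 g/gal

Let m(t) be the amount of salt. Volume: V(t) = V₀ + (Q_in − Q_out) t = 1350 + 28.100 t; V(97.2) = 4081.3 gal.
No salt enters, so dm/dt = −Q_out · (m/V).
Separate: dm/m = −Q_out dt/V(t) ⇒ ln(m/m₀) = −(Q_out/(Q_in−Q_out)) ln(V/V₀).
m = m₀ (V₀/V)^(Q_out/(Q_in−Q_out)) = 74.1 × (1350/4081.3)^(1.0498) = 23.196 g.
C = m/V = 23.196/4081.3 = 0.0056835 g/gal.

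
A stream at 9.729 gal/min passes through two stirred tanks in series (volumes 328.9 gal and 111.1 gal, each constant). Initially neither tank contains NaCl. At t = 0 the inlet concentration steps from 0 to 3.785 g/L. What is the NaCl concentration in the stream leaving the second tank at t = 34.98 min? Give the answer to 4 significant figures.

Time constants: τᵢ = Vᵢ/Q for each well-mixed tank.
τ₁ = 328.9/9.729 = 33.8061 min; τ₂ = 111.1/9.729 = 11.4195 min.
Tank 1: C₁ = C_in(1 − e^(−t/τ₁)). Tank 2 (τ₁ ≠ τ₂): C₂ = C_in[1 − (τ₁ e^(−t/τ₁) − τ₂ e^(−t/τ₂))/(τ₁ − τ₂)].
At t = 34.98: e^(−t/τ₁) = 0.355325, e^(−t/τ₂) = 0.0467384.
C₂ = 3.785·[1 − (33.8061·0.355325 − 11.4195·0.0467384)/(22.3867)] = 3.785·0.487265 = 1.84430 g/L.

1.844 g/L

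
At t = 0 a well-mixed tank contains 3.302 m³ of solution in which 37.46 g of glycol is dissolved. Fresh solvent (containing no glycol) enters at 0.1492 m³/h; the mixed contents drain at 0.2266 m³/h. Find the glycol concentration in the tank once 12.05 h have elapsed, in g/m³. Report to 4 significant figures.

5.983 g/m³

Let m(t) be the amount of glycol. Volume: V(t) = V₀ + (Q_in − Q_out) t = 3.302 − 0.0774000 t; V(12.05) = 2.36933 m³.
No glycol enters, so dm/dt = −Q_out · (m/V).
dm/m = −Q_out dt/(V₀ − 0.0774000 t); integrating gives ln(m/m₀) = −(Q_out/(Q_in−Q_out)) ln(V/V₀).
m = m₀ (V₀/V)^(Q_out/(Q_in−Q_out)) = 37.46 × (3.302/2.36933)^(-2.92765) = 14.1756 g.
C = m/V = 14.1756/2.36933 = 5.98298 g/m³.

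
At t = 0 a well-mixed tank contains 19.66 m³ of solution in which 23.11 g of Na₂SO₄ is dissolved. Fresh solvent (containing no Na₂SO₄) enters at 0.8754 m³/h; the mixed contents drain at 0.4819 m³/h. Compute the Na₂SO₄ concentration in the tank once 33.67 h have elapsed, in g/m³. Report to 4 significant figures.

0.3737 g/m³

Let m(t) be the amount of Na₂SO₄. Volume: V(t) = V₀ + (Q_in − Q_out) t = 19.66 + 0.393500 t; V(33.67) = 32.9091 m³.
Solute balance: dm/dt = 0 − Q_out C = −Q_out m/V(t).
dm/m = −Q_out dt/(V₀ + 0.393500 t); integrating gives ln(m/m₀) = −(Q_out/(Q_in−Q_out)) ln(V/V₀).
m = m₀ (V₀/V)^(Q_out/(Q_in−Q_out)) = 23.11 × (19.66/32.9091)^(1.22465) = 12.2972 g.
C = m/V = 12.2972/32.9091 = 0.373670 g/m³.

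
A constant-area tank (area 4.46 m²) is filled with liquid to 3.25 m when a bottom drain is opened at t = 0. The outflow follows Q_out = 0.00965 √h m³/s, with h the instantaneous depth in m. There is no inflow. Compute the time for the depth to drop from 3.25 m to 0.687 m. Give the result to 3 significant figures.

900 s

With no inflow, A dh/dt = −0.00965 √h.
∫ h^(−1/2) dh = −(0.00965/A) ∫ dt, giving 2√h = 2√h₀ − (0.00965/A) t.
t = 2A(√h₀ − √h)/0.00965 = 2·4.46·(√3.25 − √0.687)/0.00965
  = 8.9200 × (1.8028 − 0.82885) / 0.00965 = 900.25 s.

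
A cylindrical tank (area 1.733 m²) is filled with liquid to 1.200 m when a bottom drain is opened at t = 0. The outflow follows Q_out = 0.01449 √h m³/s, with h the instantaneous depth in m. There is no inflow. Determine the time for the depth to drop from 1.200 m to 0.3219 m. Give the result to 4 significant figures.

126.3 s

Volume balance on the tank: A dh/dt = −0.01449 √h.
∫ h^(−1/2) dh = −(0.01449/A) ∫ dt, giving 2√h = 2√h₀ − (0.01449/A) t.
t = 2A(√h₀ − √h)/0.01449 = 2·1.733·(√1.200 − √0.3219)/0.01449
  = 3.46600 × (1.09545 − 0.567362) / 0.01449 = 126.317 s.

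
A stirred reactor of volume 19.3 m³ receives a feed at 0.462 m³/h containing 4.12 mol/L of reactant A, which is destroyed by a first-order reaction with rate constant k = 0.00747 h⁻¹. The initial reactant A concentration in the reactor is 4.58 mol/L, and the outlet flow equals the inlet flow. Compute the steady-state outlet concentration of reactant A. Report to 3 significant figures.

V dC/dt = Q(C_in − C) − k V C.
Steady state (dC/dt = 0): C_ss = Q C_in/(Q + kV) = C_in/(1 + kV/Q).
C_ss = 0.462·4.12/(0.462 + 0.00747·19.3) = 1.9034/0.60617 = 3.1401 mol/L.

3.14 mol/L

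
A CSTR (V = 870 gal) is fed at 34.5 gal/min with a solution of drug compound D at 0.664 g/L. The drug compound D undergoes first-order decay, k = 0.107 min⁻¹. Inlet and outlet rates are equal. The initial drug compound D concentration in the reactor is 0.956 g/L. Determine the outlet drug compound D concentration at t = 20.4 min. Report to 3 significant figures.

Species balance: V dC/dt = Q C_in − Q C − k V C.
This is linear with rate a = Q/V + k = 0.14666 min⁻¹.
C_ss = Q C_in/(Q + kV) = 0.17954 g/L; C(t) = C_ss + (C₀ − C_ss) e^(−a t).
C(20.4) = 0.17954 + (0.77646)·e^(−0.14666·20.4) = 0.17954 + (0.77646)·0.050199 = 0.21852 g/L.

0.219 g/L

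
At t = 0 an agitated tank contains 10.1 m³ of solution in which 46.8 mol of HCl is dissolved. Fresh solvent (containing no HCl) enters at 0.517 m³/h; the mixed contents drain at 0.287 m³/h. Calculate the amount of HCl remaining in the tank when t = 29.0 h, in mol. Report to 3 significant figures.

24.9 mol

Let m(t) be the amount of HCl. Volume: V(t) = V₀ + (Q_in − Q_out) t = 10.1 + 0.23000 t; V(29.0) = 16.770 m³.
Solute balance: dm/dt = 0 − Q_out C = −Q_out m/V(t).
dm/m = −Q_out dt/(V₀ + 0.23000 t); integrating gives ln(m/m₀) = −(Q_out/(Q_in−Q_out)) ln(V/V₀).
m = m₀ (V₀/V)^(Q_out/(Q_in−Q_out)) = 46.8 × (10.1/16.770)^(1.2478) = 24.858 mol.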